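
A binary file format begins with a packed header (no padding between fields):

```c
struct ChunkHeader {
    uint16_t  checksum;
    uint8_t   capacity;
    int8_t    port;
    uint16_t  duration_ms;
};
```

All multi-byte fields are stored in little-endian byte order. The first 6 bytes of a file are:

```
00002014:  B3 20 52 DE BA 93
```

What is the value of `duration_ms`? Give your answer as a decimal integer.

`duration_ms` follows `checksum` (2 B), `capacity` (1 B), `port` (1 B), so it starts at offset 2 + 1 + 1 = 4 and occupies 2 bytes.
Bytes at offsets 4..5: BA 93.
Little-endian stores the least-significant byte at the lowest address.
Reassemble most-significant byte first: 93 BA → 0x93BA.
0x93BA = 37818.

37818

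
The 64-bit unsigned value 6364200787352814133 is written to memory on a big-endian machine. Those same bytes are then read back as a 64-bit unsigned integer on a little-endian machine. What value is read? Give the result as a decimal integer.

6364200787352814133 in 64-bit hexadecimal is 0x58522EE5A96D0235.
Stored big-endian, the bytes at ascending addresses are 58 52 2E E5 A9 6D 02 35.
Read back as little-endian, the first byte is least significant, giving 0x35026DA9E52E5258.
0x35026DA9E52E5258 = 3819736010425520728.

3819736010425520728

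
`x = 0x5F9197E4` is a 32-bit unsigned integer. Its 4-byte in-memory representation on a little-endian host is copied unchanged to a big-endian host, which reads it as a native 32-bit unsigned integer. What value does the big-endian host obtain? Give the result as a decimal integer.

Stored little-endian, the bytes at ascending addresses are E4 97 91 5F.
Read back as big-endian, the last byte is least significant, giving 0xE497915F.
0xE497915F = 3835138399.

3835138399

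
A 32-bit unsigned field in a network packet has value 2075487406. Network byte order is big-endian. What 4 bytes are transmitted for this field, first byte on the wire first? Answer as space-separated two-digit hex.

2075487406 in hexadecimal, padded to 32 bits, is 0x7BB56CAE.
Split into bytes (most-significant first): 7B B5 6C AE.
Big-endian: lowest address holds the most-significant byte.
So the memory order matches the most-significant-first order: 7B B5 6C AE.

7B B5 6C AE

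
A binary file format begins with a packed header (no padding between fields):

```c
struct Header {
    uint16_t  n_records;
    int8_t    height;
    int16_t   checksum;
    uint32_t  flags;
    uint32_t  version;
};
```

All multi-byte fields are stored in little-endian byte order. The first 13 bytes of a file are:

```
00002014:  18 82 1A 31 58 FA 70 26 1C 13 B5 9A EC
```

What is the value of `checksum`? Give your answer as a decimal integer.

22577

`checksum` follows `n_records` (2 B), `height` (1 B), so it starts at offset 2 + 1 = 3 and occupies 2 bytes.
Bytes at offsets 3..4: 31 58.
In little-endian order the low byte comes first in memory.
Reassemble most-significant byte first: 58 31 → 0x5831.
0x5831 = 22577.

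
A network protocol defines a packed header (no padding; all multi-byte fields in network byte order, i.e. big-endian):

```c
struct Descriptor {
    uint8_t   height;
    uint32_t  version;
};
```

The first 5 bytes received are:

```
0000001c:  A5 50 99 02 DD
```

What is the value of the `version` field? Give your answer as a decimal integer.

1352205021

`version` follows `height` (1 byte), so it starts at byte offset 1 and occupies 4 bytes.
Bytes at offsets 1..4: 50 99 02 DD.
In big-endian order the high byte comes first in memory.
The bytes are already most-significant first: 0x509902DD.
0x509902DD = 1352205021.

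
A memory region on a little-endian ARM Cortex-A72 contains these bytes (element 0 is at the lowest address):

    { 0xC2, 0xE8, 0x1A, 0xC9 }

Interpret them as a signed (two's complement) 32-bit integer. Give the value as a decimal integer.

Little-endian: lowest address holds the least-significant byte.
Reassemble most-significant byte first: C9 1A E8 C2 → 0xC91AE8C2.
Top bit is set, so as a signed 32-bit value this is 0xC91AE8C2 − 2^32 = -920983358.

-920983358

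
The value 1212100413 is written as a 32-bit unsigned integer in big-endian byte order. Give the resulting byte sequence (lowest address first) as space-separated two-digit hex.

48 3F 2F 3D

1212100413 in hexadecimal, padded to 32 bits, is 0x483F2F3D.
Split into bytes (most-significant first): 48 3F 2F 3D.
Big-endian: lowest address holds the most-significant byte.
So the memory order matches the most-significant-first order: 48 3F 2F 3D.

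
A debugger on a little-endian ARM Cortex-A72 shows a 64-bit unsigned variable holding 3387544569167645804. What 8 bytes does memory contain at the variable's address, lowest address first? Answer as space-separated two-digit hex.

3387544569167645804 in hexadecimal, padded to 64 bits, is 0x2F02F9D6720A8C6C.
Split into bytes (most-significant first): 2F 02 F9 D6 72 0A 8C 6C.
In little-endian order the low byte comes first in memory.
So at ascending addresses the bytes are 6C 8C 0A 72 D6 F9 02 2F.

6C 8C 0A 72 D6 F9 02 2F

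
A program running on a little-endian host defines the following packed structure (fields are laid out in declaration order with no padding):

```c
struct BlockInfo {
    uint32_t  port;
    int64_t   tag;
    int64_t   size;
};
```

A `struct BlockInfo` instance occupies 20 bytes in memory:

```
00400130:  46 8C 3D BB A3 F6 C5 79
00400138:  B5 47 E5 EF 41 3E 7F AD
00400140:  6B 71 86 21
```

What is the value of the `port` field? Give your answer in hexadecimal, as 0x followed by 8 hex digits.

`port` is the first field, at byte offset 0, occupying 4 bytes.
Bytes at offsets 0..3: 46 8C 3D BB.
Little-endian: lowest address holds the least-significant byte.
Reassemble most-significant byte first: BB 3D 8C 46 → 0xBB3D8C46.

0xBB3D8C46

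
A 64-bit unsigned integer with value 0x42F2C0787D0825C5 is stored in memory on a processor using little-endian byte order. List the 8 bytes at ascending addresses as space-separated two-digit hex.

Split into bytes (most-significant first): 42 F2 C0 78 7D 08 25 C5.
In little-endian order the low byte comes first in memory.
So at ascending addresses the bytes are C5 25 08 7D 78 C0 F2 42.

C5 25 08 7D 78 C0 F2 42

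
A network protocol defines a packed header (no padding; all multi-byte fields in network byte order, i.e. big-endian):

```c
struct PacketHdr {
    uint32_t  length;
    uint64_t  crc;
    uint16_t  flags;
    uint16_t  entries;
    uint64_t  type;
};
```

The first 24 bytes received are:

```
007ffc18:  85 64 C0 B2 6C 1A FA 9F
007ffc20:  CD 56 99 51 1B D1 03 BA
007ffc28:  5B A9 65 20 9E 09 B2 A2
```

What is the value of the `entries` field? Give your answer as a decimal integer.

`entries` follows `length` (4 B), `crc` (8 B), `flags` (2 B), so it starts at offset 4 + 8 + 2 = 14 and occupies 2 bytes.
Bytes at offsets 14..15: 03 BA.
In big-endian order the high byte comes first in memory.
The bytes are already most-significant first: 0x03BA.
0x03BA = 954.

954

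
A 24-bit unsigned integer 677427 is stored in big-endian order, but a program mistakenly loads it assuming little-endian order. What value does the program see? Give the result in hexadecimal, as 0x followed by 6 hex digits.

0x33560A

677427 in 24-bit hexadecimal is 0x0A5633.
Stored big-endian, the bytes at ascending addresses are 0A 56 33.
Read back as little-endian, the first byte is least significant, giving 0x33560A.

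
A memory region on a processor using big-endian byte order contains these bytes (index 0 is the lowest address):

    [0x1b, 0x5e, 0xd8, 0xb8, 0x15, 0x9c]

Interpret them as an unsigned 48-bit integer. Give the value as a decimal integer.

30094176818588

In big-endian order the high byte comes first in memory.
The bytes are already most-significant first: 0x1B5ED8B8159C.
0x1B5ED8B8159C = 30094176818588.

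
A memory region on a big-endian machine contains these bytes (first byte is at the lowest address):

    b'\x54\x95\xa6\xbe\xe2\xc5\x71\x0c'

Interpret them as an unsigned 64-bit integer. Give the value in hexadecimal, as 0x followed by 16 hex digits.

In big-endian order the high byte comes first in memory.
The bytes are already most-significant first: 0x5495A6BEE2C5710C.

0x5495A6BEE2C5710C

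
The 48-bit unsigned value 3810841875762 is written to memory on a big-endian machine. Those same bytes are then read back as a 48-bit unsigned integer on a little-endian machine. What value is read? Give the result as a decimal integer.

55344416388867

3810841875762 in 48-bit hexadecimal is 0x037747E05532.
Stored big-endian, the bytes at ascending addresses are 03 77 47 E0 55 32.
Read back as little-endian, the first byte is least significant, giving 0x3255E0477703.
0x3255E0477703 = 55344416388867.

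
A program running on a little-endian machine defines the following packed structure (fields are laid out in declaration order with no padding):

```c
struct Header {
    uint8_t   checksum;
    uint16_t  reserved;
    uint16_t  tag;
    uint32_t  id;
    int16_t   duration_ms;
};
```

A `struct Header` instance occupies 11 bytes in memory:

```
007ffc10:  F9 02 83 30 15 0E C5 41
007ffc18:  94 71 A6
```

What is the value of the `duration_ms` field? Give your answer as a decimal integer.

-22927

`duration_ms` follows `checksum` (1 B), `reserved` (2 B), `tag` (2 B), `id` (4 B), so it starts at offset 1 + 2 + 2 + 4 = 9 and occupies 2 bytes.
Bytes at offsets 9..10: 71 A6.
In little-endian order the low byte comes first in memory.
Reassemble most-significant byte first: A6 71 → 0xA671.
Top bit is set, so as a signed 16-bit value this is 0xA671 − 2^16 = -22927.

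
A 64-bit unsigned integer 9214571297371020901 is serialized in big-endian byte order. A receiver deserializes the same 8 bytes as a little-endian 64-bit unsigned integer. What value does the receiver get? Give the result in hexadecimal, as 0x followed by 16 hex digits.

9214571297371020901 in 64-bit hexadecimal is 0x7FE0BBC6294F5E65.
Stored big-endian, the bytes at ascending addresses are 7F E0 BB C6 29 4F 5E 65.
Read back as little-endian, the first byte is least significant, giving 0x655E4F29C6BBE07F.

0x655E4F29C6BBE07F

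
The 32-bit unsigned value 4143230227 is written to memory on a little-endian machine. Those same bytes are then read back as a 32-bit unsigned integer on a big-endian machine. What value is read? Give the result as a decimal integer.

4143230227 in 32-bit hexadecimal is 0xF6F4AD13.
Stored little-endian, the bytes at ascending addresses are 13 AD F4 F6.
Read back as big-endian, the last byte is least significant, giving 0x13ADF4F6.
0x13ADF4F6 = 330167542.

330167542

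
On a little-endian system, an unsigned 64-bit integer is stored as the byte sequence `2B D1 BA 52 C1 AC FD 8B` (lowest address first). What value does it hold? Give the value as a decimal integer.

10087408686696419627

Little-endian: lowest address holds the least-significant byte.
Reassemble most-significant byte first: 8B FD AC C1 52 BA D1 2B → 0x8BFDACC152BAD12B.
0x8BFDACC152BAD12B = 10087408686696419627.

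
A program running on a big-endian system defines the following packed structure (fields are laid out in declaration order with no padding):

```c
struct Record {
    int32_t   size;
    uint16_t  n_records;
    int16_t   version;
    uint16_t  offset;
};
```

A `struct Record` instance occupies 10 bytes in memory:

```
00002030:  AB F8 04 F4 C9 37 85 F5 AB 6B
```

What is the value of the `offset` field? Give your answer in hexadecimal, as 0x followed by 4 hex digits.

`offset` follows `size` (4 B), `n_records` (2 B), `version` (2 B), so it starts at offset 4 + 2 + 2 = 8 and occupies 2 bytes.
Bytes at offsets 8..9: AB 6B.
Big-endian: lowest address holds the most-significant byte.
The bytes are already most-significant first: 0xAB6B.

0xAB6B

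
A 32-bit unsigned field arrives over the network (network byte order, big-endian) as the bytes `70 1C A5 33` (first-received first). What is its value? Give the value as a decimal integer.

Big-endian stores the most-significant byte at the lowest address.
The bytes are already most-significant first: 0x701CA533.
0x701CA533 = 1880925491.

1880925491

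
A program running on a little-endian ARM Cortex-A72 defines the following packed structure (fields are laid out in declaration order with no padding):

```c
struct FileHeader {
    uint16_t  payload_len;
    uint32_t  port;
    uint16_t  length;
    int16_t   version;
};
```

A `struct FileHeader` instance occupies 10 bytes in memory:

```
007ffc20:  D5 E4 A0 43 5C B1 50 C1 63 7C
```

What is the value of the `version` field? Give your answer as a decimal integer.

31843

`version` follows `payload_len` (2 B), `port` (4 B), `length` (2 B), so it starts at offset 2 + 4 + 2 = 8 and occupies 2 bytes.
Bytes at offsets 8..9: 63 7C.
Little-endian: lowest address holds the least-significant byte.
Reassemble most-significant byte first: 7C 63 → 0x7C63.
0x7C63 = 31843.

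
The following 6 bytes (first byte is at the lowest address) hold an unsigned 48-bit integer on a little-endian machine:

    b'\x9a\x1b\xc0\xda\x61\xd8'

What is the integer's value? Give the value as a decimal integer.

237914793450394

In little-endian order the low byte comes first in memory.
Reassemble most-significant byte first: D8 61 DA C0 1B 9A → 0xD861DAC01B9A.
0xD861DAC01B9A = 237914793450394.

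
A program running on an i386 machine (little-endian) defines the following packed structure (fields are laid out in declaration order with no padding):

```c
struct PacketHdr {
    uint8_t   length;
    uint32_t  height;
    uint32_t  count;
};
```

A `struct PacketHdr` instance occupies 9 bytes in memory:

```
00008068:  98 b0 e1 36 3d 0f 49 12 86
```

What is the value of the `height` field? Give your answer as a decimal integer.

1027006896

`height` follows `length` (1 byte), so it starts at byte offset 1 and occupies 4 bytes.
Bytes at offsets 1..4: B0 E1 36 3D.
Little-endian: lowest address holds the least-significant byte.
Reassemble most-significant byte first: 3D 36 E1 B0 → 0x3D36E1B0.
0x3D36E1B0 = 1027006896.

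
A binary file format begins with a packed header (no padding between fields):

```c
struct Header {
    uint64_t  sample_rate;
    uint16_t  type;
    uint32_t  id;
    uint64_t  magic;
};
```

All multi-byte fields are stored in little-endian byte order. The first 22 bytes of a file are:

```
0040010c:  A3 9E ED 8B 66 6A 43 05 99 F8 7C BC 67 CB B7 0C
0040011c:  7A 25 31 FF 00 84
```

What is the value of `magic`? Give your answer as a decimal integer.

9511882999553723575

`magic` follows `sample_rate` (8 B), `type` (2 B), `id` (4 B), so it starts at offset 8 + 2 + 4 = 14 and occupies 8 bytes.
Bytes at offsets 14..21: B7 0C 7A 25 31 FF 00 84.
In little-endian order the low byte comes first in memory.
Reassemble most-significant byte first: 84 00 FF 31 25 7A 0C B7 → 0x8400FF31257A0CB7.
0x8400FF31257A0CB7 = 9511882999553723575.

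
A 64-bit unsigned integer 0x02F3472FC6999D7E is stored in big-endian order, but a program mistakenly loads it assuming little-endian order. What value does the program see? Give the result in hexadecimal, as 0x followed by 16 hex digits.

Stored big-endian, the bytes at ascending addresses are 02 F3 47 2F C6 99 9D 7E.
Read back as little-endian, the first byte is least significant, giving 0x7E9D99C62F47F302.

0x7E9D99C62F47F302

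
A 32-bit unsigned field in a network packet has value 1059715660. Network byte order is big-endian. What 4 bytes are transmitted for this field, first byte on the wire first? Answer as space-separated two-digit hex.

3F 29 FA 4C

1059715660 in hexadecimal, padded to 32 bits, is 0x3F29FA4C.
Split into bytes (most-significant first): 3F 29 FA 4C.
Big-endian stores the most-significant byte at the lowest address.
So the memory order matches the most-significant-first order: 3F 29 FA 4C.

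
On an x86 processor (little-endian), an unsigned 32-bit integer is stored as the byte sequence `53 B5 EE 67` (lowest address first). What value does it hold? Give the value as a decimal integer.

Little-endian: lowest address holds the least-significant byte.
Reassemble most-significant byte first: 67 EE B5 53 → 0x67EEB553.
0x67EEB553 = 1743697235.

1743697235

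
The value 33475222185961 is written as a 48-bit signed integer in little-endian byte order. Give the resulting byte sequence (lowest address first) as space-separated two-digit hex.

E9 27 BA 0E 72 1E

33475222185961 in hexadecimal, padded to 48 bits, is 0x1E720EBA27E9.
Split into bytes (most-significant first): 1E 72 0E BA 27 E9.
Little-endian stores the least-significant byte at the lowest address.
So at ascending addresses the bytes are E9 27 BA 0E 72 1E.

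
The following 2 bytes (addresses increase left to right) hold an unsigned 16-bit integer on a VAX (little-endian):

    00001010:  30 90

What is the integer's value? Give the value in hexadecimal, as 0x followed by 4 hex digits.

0x9030

Little-endian: lowest address holds the least-significant byte.
Reassemble most-significant byte first: 90 30 → 0x9030.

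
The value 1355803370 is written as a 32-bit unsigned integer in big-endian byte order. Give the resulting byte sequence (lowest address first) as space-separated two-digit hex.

1355803370 in hexadecimal, padded to 32 bits, is 0x50CFEAEA.
Split into bytes (most-significant first): 50 CF EA EA.
Big-endian: lowest address holds the most-significant byte.
So the memory order matches the most-significant-first order: 50 CF EA EA.

50 CF EA EA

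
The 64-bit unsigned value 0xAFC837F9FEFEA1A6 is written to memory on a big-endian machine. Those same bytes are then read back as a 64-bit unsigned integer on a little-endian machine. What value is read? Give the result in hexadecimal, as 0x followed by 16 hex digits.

Stored big-endian, the bytes at ascending addresses are AF C8 37 F9 FE FE A1 A6.
Read back as little-endian, the first byte is least significant, giving 0xA6A1FEFEF937C8AF.

0xA6A1FEFEF937C8AF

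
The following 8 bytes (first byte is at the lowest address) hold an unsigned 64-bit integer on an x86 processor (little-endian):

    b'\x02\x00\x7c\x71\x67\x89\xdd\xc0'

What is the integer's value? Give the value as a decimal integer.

In little-endian order the low byte comes first in memory.
Reassemble most-significant byte first: C0 DD 89 67 71 7C 00 02 → 0xC0DD8967717C0002.
0xC0DD8967717C0002 = 13897415102513807362.

13897415102513807362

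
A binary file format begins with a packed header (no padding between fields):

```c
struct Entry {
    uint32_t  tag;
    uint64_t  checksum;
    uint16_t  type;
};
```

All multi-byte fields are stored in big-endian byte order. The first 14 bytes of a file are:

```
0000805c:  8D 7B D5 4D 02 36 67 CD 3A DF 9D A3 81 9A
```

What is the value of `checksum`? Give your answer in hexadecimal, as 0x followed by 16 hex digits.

`checksum` follows `tag` (4 bytes), so it starts at byte offset 4 and occupies 8 bytes.
Bytes at offsets 4..11: 02 36 67 CD 3A DF 9D A3.
Big-endian: lowest address holds the most-significant byte.
The bytes are already most-significant first: 0x023667CD3ADF9DA3.

0x023667CD3ADF9DA3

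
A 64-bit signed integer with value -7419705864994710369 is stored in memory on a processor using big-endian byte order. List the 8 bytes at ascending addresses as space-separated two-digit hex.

99 07 E8 D3 BB 1B 9C 9F

Two's complement of -7419705864994710369 in 64 bits: 7419705864994710369 = 0x66F8172C44E46361; invert → 0x9907E8D3BB1B9C9E; add 1 → 0x9907E8D3BB1B9C9F.
Split into bytes (most-significant first): 99 07 E8 D3 BB 1B 9C 9F.
Big-endian stores the most-significant byte at the lowest address.
So the memory order matches the most-significant-first order: 99 07 E8 D3 BB 1B 9C 9F.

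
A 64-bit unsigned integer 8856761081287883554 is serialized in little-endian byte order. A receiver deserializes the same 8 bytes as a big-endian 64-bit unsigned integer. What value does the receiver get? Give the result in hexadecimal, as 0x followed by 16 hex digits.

8856761081287883554 in 64-bit hexadecimal is 0x7AE989473EAB3B22.
Stored little-endian, the bytes at ascending addresses are 22 3B AB 3E 47 89 E9 7A.
Read back as big-endian, the last byte is least significant, giving 0x223BAB3E4789E97A.

0x223BAB3E4789E97A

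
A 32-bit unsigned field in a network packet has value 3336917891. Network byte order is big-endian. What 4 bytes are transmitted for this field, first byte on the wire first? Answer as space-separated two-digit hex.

C6 E5 53 83

3336917891 in hexadecimal, padded to 32 bits, is 0xC6E55383.
Split into bytes (most-significant first): C6 E5 53 83.
Big-endian stores the most-significant byte at the lowest address.
So the memory order matches the most-significant-first order: C6 E5 53 83.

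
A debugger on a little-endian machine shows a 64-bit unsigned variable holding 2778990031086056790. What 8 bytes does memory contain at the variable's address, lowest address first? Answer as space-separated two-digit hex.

2778990031086056790 in hexadecimal, padded to 64 bits, is 0x2690F4B5A53C7556.
Split into bytes (most-significant first): 26 90 F4 B5 A5 3C 75 56.
Little-endian: lowest address holds the least-significant byte.
So at ascending addresses the bytes are 56 75 3C A5 B5 F4 90 26.

56 75 3C A5 B5 F4 90 26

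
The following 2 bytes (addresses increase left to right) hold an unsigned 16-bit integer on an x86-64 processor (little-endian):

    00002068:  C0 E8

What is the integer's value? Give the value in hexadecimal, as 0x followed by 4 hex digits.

In little-endian order the low byte comes first in memory.
Reassemble most-significant byte first: E8 C0 → 0xE8C0.

0xE8C0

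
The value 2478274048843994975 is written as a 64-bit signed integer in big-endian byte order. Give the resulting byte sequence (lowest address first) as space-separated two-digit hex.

2478274048843994975 in hexadecimal, padded to 64 bits, is 0x2264991DF16A575F.
Split into bytes (most-significant first): 22 64 99 1D F1 6A 57 5F.
Big-endian stores the most-significant byte at the lowest address.
So the memory order matches the most-significant-first order: 22 64 99 1D F1 6A 57 5F.

22 64 99 1D F1 6A 57 5F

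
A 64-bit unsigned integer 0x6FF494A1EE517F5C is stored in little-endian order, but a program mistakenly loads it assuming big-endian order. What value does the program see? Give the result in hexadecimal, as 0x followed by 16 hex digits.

Stored little-endian, the bytes at ascending addresses are 5C 7F 51 EE A1 94 F4 6F.
Read back as big-endian, the last byte is least significant, giving 0x5C7F51EEA194F46F.

0x5C7F51EEA194F46F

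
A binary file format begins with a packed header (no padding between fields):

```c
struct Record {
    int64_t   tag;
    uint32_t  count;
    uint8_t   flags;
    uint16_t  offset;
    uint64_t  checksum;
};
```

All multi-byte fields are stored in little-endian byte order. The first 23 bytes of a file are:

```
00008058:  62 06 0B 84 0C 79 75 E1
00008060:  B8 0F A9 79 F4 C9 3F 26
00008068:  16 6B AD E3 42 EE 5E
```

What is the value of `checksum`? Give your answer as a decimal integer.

`checksum` follows `tag` (8 B), `count` (4 B), `flags` (1 B), `offset` (2 B), so it starts at offset 8 + 4 + 1 + 2 = 15 and occupies 8 bytes.
Bytes at offsets 15..22: 26 16 6B AD E3 42 EE 5E.
Little-endian stores the least-significant byte at the lowest address.
Reassemble most-significant byte first: 5E EE 42 E3 AD 6B 16 26 → 0x5EEE42E3AD6B1626.
0x5EEE42E3AD6B1626 = 6840478429656847910.

6840478429656847910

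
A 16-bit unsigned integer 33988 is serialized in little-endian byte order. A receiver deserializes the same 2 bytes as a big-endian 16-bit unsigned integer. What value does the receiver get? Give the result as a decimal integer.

33988 in 16-bit hexadecimal is 0x84C4.
Stored little-endian, the bytes at ascending addresses are C4 84.
Read back as big-endian, the last byte is least significant, giving 0xC484.
0xC484 = 50308.

50308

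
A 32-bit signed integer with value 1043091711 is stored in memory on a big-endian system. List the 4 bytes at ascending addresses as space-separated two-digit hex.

1043091711 in hexadecimal, padded to 32 bits, is 0x3E2C50FF.
Split into bytes (most-significant first): 3E 2C 50 FF.
In big-endian order the high byte comes first in memory.
So the memory order matches the most-significant-first order: 3E 2C 50 FF.

3E 2C 50 FF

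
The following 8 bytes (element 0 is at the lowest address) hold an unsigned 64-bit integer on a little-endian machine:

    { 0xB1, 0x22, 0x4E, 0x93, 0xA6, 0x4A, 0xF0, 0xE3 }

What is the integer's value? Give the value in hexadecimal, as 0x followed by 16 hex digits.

0xE3F04AA6934E22B1

Little-endian: lowest address holds the least-significant byte.
Reassemble most-significant byte first: E3 F0 4A A6 93 4E 22 B1 → 0xE3F04AA6934E22B1.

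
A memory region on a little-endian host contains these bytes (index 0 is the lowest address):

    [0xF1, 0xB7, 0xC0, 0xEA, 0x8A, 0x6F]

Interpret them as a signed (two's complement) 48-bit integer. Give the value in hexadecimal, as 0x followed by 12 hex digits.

0x6F8AEAC0B7F1

In little-endian order the low byte comes first in memory.
Reassemble most-significant byte first: 6F 8A EA C0 B7 F1 → 0x6F8AEAC0B7F1.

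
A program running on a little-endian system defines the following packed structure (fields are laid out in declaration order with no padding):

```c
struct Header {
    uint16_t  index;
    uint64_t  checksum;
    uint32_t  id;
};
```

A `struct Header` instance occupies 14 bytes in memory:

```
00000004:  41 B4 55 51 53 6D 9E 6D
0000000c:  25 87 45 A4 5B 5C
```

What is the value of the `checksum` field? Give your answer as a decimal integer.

9738310296465002837

`checksum` follows `index` (2 bytes), so it starts at byte offset 2 and occupies 8 bytes.
Bytes at offsets 2..9: 55 51 53 6D 9E 6D 25 87.
Little-endian stores the least-significant byte at the lowest address.
Reassemble most-significant byte first: 87 25 6D 9E 6D 53 51 55 → 0x87256D9E6D535155.
0x87256D9E6D535155 = 9738310296465002837.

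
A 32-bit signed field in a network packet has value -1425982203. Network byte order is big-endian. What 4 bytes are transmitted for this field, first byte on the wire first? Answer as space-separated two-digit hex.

Two's complement of -1425982203 in 32 bits: 1425982203 = 0x54FEC2FB; invert → 0xAB013D04; add 1 → 0xAB013D05.
Split into bytes (most-significant first): AB 01 3D 05.
Big-endian stores the most-significant byte at the lowest address.
So the memory order matches the most-significant-first order: AB 01 3D 05.

AB 01 3D 05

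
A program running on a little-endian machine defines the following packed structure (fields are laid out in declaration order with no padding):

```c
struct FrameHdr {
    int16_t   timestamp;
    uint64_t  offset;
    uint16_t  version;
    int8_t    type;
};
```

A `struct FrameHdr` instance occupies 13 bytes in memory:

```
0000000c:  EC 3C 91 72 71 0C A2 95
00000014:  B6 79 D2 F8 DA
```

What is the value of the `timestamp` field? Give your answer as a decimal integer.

`timestamp` is the first field, at byte offset 0, occupying 2 bytes.
Bytes at offsets 0..1: EC 3C.
In little-endian order the low byte comes first in memory.
Reassemble most-significant byte first: 3C EC → 0x3CEC.
0x3CEC = 15596.

15596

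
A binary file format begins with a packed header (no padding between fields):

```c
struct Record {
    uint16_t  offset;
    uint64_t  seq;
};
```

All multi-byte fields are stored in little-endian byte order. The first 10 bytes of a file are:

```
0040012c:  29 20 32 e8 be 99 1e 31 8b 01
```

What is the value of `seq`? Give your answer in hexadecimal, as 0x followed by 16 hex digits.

0x018B311E99BEE832

`seq` follows `offset` (2 bytes), so it starts at byte offset 2 and occupies 8 bytes.
Bytes at offsets 2..9: 32 E8 BE 99 1E 31 8B 01.
Little-endian: lowest address holds the least-significant byte.
Reassemble most-significant byte first: 01 8B 31 1E 99 BE E8 32 → 0x018B311E99BEE832.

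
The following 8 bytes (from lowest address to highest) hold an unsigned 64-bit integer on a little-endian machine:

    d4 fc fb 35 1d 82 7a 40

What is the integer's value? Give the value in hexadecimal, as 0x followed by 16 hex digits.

Little-endian stores the least-significant byte at the lowest address.
Reassemble most-significant byte first: 40 7A 82 1D 35 FB FC D4 → 0x407A821D35FBFCD4.

0x407A821D35FBFCD4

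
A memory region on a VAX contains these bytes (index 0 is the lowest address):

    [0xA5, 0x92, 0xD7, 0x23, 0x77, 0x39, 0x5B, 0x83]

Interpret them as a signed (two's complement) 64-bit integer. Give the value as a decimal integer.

-8981521847995100507

Little-endian: lowest address holds the least-significant byte.
Reassemble most-significant byte first: 83 5B 39 77 23 D7 92 A5 → 0x835B397723D792A5.
Top bit is set, so as a signed 64-bit value this is 0x835B397723D792A5 − 2^64 = -8981521847995100507.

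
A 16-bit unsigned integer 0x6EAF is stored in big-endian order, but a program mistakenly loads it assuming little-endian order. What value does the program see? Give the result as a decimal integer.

Stored big-endian, the bytes at ascending addresses are 6E AF.
Read back as little-endian, the first byte is least significant, giving 0xAF6E.
0xAF6E = 44910.

44910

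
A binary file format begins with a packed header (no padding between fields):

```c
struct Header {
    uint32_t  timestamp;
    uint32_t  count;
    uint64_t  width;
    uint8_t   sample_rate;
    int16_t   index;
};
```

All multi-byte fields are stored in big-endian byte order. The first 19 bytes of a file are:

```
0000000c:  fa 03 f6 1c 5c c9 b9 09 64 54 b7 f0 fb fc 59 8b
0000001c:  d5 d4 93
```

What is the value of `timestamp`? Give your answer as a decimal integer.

`timestamp` is the first field, at byte offset 0, occupying 4 bytes.
Bytes at offsets 0..3: FA 03 F6 1C.
Big-endian: lowest address holds the most-significant byte.
The bytes are already most-significant first: 0xFA03F61C.
0xFA03F61C = 4194563612.

4194563612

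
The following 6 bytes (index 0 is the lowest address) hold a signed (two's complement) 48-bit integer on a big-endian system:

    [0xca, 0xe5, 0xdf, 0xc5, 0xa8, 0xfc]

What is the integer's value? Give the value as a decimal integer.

Big-endian stores the most-significant byte at the lowest address.
The bytes are already most-significant first: 0xCAE5DFC5A8FC.
Top bit is set, so as a signed 48-bit value this is 0xCAE5DFC5A8FC − 2^48 = -58386326116100.

-58386326116100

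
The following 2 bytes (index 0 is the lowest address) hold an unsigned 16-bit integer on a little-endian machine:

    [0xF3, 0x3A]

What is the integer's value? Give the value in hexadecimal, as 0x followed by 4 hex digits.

0x3AF3

Little-endian: lowest address holds the least-significant byte.
Reassemble most-significant byte first: 3A F3 → 0x3AF3.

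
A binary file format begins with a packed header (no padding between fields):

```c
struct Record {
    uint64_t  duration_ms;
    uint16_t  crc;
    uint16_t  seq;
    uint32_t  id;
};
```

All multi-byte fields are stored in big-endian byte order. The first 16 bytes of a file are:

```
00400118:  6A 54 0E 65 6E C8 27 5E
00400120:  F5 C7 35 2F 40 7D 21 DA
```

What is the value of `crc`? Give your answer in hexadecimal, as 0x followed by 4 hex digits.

0xF5C7

`crc` follows `duration_ms` (8 bytes), so it starts at byte offset 8 and occupies 2 bytes.
Bytes at offsets 8..9: F5 C7.
Big-endian: lowest address holds the most-significant byte.
The bytes are already most-significant first: 0xF5C7.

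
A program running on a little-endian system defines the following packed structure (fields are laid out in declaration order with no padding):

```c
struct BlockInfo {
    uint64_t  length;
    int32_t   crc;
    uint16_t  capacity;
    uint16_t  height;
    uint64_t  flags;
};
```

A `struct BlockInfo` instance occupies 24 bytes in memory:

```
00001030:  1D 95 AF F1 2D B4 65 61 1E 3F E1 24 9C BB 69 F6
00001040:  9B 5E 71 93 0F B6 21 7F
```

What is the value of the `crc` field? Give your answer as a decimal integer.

`crc` follows `length` (8 bytes), so it starts at byte offset 8 and occupies 4 bytes.
Bytes at offsets 8..11: 1E 3F E1 24.
Little-endian: lowest address holds the least-significant byte.
Reassemble most-significant byte first: 24 E1 3F 1E → 0x24E13F1E.
0x24E13F1E = 618741534.

618741534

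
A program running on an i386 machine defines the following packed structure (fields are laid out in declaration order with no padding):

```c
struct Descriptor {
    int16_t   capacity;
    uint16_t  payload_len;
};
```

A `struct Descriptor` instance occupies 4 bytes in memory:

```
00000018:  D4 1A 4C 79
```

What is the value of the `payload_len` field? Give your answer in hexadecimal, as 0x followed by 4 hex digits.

`payload_len` follows `capacity` (2 bytes), so it starts at byte offset 2 and occupies 2 bytes.
Bytes at offsets 2..3: 4C 79.
Little-endian: lowest address holds the least-significant byte.
Reassemble most-significant byte first: 79 4C → 0x794C.

0x794C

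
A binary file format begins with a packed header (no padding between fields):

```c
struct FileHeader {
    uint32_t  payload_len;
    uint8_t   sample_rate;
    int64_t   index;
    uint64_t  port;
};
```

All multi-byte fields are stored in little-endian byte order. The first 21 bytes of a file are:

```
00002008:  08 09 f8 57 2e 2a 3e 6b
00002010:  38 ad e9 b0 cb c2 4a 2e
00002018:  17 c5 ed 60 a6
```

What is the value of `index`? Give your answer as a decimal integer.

-3769255957923938774

`index` follows `payload_len` (4 B), `sample_rate` (1 B), so it starts at offset 4 + 1 = 5 and occupies 8 bytes.
Bytes at offsets 5..12: 2A 3E 6B 38 AD E9 B0 CB.
Little-endian stores the least-significant byte at the lowest address.
Reassemble most-significant byte first: CB B0 E9 AD 38 6B 3E 2A → 0xCBB0E9AD386B3E2A.
Top bit is set, so as a signed 64-bit value this is 0xCBB0E9AD386B3E2A − 2^64 = -3769255957923938774.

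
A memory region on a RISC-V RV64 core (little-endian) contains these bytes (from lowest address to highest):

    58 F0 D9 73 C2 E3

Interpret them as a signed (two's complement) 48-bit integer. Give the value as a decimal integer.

Little-endian: lowest address holds the least-significant byte.
Reassemble most-significant byte first: E3 C2 73 D9 F0 58 → 0xE3C273D9F058.
Top bit is set, so as a signed 48-bit value this is 0xE3C273D9F058 − 2^48 = -31050669887400.

-31050669887400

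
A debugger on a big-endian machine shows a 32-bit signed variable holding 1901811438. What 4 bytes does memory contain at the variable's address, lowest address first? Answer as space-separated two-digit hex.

71 5B 56 EE

1901811438 in hexadecimal, padded to 32 bits, is 0x715B56EE.
Split into bytes (most-significant first): 71 5B 56 EE.
Big-endian: lowest address holds the most-significant byte.
So the memory order matches the most-significant-first order: 71 5B 56 EE.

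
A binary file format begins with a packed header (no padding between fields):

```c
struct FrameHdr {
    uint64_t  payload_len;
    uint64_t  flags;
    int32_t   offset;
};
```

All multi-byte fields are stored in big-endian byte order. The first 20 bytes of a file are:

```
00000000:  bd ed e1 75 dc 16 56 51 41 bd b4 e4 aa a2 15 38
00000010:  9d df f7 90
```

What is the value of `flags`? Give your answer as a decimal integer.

4737141277271921976

`flags` follows `payload_len` (8 bytes), so it starts at byte offset 8 and occupies 8 bytes.
Bytes at offsets 8..15: 41 BD B4 E4 AA A2 15 38.
In big-endian order the high byte comes first in memory.
The bytes are already most-significant first: 0x41BDB4E4AAA21538.
0x41BDB4E4AAA21538 = 4737141277271921976.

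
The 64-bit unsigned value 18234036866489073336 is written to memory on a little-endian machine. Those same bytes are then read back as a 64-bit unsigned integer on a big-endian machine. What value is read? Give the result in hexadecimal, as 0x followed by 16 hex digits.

18234036866489073336 in 64-bit hexadecimal is 0xFD0C4FEC08753EB8.
Stored little-endian, the bytes at ascending addresses are B8 3E 75 08 EC 4F 0C FD.
Read back as big-endian, the last byte is least significant, giving 0xB83E7508EC4F0CFD.

0xB83E7508EC4F0CFD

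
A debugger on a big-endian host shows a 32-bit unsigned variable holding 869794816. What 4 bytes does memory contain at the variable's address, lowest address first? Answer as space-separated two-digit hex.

33 D8 04 00

869794816 in hexadecimal, padded to 32 bits, is 0x33D80400.
Split into bytes (most-significant first): 33 D8 04 00.
Big-endian: lowest address holds the most-significant byte.
So the memory order matches the most-significant-first order: 33 D8 04 00.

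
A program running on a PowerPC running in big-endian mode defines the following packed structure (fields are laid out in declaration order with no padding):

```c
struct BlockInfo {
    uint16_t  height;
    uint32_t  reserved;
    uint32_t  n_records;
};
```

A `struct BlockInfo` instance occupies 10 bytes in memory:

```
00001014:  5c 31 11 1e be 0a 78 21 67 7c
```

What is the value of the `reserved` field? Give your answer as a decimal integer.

287227402

`reserved` follows `height` (2 bytes), so it starts at byte offset 2 and occupies 4 bytes.
Bytes at offsets 2..5: 11 1E BE 0A.
Big-endian: lowest address holds the most-significant byte.
The bytes are already most-significant first: 0x111EBE0A.
0x111EBE0A = 287227402.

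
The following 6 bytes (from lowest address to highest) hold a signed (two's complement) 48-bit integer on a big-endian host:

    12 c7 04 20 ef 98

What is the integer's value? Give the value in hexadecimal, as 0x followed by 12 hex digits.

0x12C70420EF98

Big-endian stores the most-significant byte at the lowest address.
The bytes are already most-significant first: 0x12C70420EF98.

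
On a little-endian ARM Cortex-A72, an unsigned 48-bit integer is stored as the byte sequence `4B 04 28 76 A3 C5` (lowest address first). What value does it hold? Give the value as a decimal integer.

Little-endian stores the least-significant byte at the lowest address.
Reassemble most-significant byte first: C5 A3 76 28 04 4B → 0xC5A37628044B.
0xC5A37628044B = 217305852675147.

217305852675147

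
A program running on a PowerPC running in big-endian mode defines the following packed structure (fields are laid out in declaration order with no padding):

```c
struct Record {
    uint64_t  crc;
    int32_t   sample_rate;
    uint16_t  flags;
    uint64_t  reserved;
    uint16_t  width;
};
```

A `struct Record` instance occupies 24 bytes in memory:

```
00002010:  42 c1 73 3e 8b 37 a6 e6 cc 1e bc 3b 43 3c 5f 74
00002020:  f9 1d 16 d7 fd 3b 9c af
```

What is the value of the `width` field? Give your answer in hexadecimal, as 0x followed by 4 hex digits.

`width` follows `crc` (8 B), `sample_rate` (4 B), `flags` (2 B), `reserved` (8 B), so it starts at offset 8 + 4 + 2 + 8 = 22 and occupies 2 bytes.
Bytes at offsets 22..23: 9C AF.
In big-endian order the high byte comes first in memory.
The bytes are already most-significant first: 0x9CAF.

0x9CAF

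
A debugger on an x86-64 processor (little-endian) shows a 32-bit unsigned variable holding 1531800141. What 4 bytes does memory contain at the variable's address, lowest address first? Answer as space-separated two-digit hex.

4D 6A 4D 5B

1531800141 in hexadecimal, padded to 32 bits, is 0x5B4D6A4D.
Split into bytes (most-significant first): 5B 4D 6A 4D.
Little-endian stores the least-significant byte at the lowest address.
So at ascending addresses the bytes are 4D 6A 4D 5B.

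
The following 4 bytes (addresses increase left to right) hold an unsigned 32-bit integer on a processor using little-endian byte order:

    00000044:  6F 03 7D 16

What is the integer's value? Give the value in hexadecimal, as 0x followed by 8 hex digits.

0x167D036F

Little-endian: lowest address holds the least-significant byte.
Reassemble most-significant byte first: 16 7D 03 6F → 0x167D036F.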